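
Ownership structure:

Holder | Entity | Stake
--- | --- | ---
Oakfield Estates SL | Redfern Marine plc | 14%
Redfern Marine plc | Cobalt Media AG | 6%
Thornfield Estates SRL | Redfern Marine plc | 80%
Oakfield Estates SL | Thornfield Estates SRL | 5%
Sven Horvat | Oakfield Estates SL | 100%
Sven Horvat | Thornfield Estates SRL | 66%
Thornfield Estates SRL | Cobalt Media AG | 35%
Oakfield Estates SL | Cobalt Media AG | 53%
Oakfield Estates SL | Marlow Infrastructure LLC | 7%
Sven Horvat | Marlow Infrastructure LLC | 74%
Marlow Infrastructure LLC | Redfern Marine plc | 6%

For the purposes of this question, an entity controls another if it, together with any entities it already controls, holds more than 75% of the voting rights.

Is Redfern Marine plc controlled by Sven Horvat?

Sven holds 100% of Oakfield, so Sven controls Oakfield.
Sven and Oakfield together hold 74% + 7% = 81% of Marlow, so Sven controls Marlow.
In Redfern, Sven's side holds only 14% + 6% = 20%, not > 75%.
So Sven does not control Redfern.

No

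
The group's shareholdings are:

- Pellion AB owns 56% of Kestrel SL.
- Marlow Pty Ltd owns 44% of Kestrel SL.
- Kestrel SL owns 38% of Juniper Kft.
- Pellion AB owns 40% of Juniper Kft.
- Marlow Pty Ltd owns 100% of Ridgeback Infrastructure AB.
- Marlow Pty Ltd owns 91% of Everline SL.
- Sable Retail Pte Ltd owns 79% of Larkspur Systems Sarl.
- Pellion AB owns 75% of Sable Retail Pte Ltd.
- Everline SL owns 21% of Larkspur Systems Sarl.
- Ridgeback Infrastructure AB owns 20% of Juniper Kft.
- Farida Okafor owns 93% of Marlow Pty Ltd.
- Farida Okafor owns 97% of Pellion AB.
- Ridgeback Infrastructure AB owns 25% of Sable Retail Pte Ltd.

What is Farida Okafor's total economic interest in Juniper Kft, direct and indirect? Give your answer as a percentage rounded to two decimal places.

93.59%

Farida reaches Juniper along 4 paths.
Via Marlow → Ridgeback: 93% × 100% × 20% = 18.6%.
Via Pellion → Kestrel: 97% × 56% × 38% = 20.6416%.
Via Marlow → Kestrel: 93% × 44% × 38% = 15.5496%.
Via Pellion: 97% × 40% = 38.8%.
Total: 18.6% + 20.6416% + 15.5496% + 38.8% = 93.5912%.
Rounded: 93.59%.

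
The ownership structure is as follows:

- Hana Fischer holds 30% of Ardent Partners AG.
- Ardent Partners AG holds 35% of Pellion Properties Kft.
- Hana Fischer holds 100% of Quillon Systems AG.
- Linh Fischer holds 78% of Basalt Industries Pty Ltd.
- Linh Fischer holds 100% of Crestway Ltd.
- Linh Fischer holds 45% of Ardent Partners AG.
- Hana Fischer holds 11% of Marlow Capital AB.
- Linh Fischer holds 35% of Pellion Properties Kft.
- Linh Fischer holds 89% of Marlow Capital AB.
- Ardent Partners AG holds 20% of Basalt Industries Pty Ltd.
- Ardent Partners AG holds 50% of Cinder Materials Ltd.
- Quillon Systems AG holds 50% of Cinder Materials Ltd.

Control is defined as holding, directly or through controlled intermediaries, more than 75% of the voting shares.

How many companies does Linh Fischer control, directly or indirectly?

Linh holds 89% of Marlow, so Linh controls Marlow.
Linh holds 78% of Basalt, so Linh controls Basalt.
Linh holds 100% of Crestway, so Linh controls Crestway.
No other company's threshold is met.
Linh controls 3 companies.

3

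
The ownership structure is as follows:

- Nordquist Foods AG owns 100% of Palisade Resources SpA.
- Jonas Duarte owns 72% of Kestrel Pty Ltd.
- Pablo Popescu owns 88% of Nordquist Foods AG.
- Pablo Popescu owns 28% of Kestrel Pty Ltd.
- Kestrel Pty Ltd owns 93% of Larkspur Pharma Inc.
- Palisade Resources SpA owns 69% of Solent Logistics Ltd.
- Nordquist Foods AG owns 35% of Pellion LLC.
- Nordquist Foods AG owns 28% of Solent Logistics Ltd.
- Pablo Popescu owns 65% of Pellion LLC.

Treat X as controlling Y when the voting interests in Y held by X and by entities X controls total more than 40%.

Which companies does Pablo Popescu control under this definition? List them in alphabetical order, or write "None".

Pablo holds 88% of Nordquist, so Pablo controls Nordquist.
Pablo and Nordquist together hold 65% + 35% = 100% of Pellion, so Pablo controls Pellion.
Nordquist holds 100% of Palisade, so Pablo controls Palisade.
Nordquist and Palisade together hold 28% + 69% = 97% of Solent, so Pablo controls Solent.
No other company's threshold is met.

Nordquist Foods AG, Palisade Resources SpA, Pellion LLC, Solent Logistics Ltd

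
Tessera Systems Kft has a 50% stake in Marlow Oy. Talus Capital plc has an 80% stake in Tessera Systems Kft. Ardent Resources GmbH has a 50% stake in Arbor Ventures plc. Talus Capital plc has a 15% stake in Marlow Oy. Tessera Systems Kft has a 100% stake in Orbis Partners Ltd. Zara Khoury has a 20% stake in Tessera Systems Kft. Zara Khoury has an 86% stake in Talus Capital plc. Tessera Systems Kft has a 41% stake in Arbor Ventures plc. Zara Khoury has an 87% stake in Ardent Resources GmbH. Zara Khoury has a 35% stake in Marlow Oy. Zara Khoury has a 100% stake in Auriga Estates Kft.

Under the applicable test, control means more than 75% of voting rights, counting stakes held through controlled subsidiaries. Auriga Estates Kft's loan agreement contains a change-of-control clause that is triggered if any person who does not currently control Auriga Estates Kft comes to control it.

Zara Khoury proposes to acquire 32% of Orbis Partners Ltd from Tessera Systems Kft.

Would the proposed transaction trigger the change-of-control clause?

No

The purchase adds only to Zara's holdings (Tessera's stake shrinks), so Zara is the only person who could newly come to control Auriga.
Zara holds 100% of Auriga, so Zara controls Auriga.
So Zara already controls Auriga before the transaction.
After the purchase, Zara holds 32% of Orbis directly, and Tessera's stake falls to 68%.
Zara controlled Auriga already, so this is not a new person acquiring control; every other person's position is unchanged or reduced.
No new person acquires control, so the clause is not triggered.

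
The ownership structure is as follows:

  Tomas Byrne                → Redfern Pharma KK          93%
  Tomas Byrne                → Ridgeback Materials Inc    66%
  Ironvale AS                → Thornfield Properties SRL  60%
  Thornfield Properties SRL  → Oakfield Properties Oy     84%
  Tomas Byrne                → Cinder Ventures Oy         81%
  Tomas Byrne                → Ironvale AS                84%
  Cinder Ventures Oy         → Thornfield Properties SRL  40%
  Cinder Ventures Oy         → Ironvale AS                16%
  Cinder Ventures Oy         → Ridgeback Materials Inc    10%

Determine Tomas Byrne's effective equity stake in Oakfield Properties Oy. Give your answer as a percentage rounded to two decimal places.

Tomas reaches Oakfield along 3 paths.
Via Cinder → Thornfield: 81% × 40% × 84% = 27.216%.
Via Ironvale → Thornfield: 84% × 60% × 84% = 42.336%.
Via Cinder → Ironvale → Thornfield: 81% × 16% × 60% × 84% = 6.53184%.
Total: 27.216% + 42.336% + 6.53184% = 76.08384%.
Rounded: 76.08%.

76.08%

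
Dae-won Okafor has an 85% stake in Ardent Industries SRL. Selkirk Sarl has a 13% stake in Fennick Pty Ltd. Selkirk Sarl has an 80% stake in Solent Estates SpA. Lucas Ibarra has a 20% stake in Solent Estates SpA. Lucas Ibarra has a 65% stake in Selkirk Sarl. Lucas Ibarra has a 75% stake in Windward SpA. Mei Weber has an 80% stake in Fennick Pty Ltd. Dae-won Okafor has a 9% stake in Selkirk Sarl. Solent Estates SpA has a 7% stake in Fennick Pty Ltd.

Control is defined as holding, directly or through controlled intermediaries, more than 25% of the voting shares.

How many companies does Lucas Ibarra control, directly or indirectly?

3

Lucas holds 65% of Selkirk, so Lucas controls Selkirk.
Lucas holds 75% of Windward, so Lucas controls Windward.
Selkirk and Lucas together hold 80% + 20% = 100% of Solent, so Lucas controls Solent.
No other company's threshold is met.
Lucas controls 3 companies.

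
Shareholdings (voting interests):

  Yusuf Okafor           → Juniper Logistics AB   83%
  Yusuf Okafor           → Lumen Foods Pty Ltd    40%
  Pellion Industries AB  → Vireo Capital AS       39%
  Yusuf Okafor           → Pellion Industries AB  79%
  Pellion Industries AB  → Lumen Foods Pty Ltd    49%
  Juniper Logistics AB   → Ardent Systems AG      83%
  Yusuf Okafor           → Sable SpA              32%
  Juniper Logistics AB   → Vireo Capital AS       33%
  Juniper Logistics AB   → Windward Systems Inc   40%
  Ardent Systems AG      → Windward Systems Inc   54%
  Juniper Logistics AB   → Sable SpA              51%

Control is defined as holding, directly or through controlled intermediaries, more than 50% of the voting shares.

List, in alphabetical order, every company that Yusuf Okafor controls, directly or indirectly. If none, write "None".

Ardent Systems AG, Juniper Logistics AB, Lumen Foods Pty Ltd, Pellion Industries AB, Sable SpA, Vireo Capital AS, Windward Systems Inc

Yusuf holds 83% of Juniper, so Yusuf controls Juniper.
Yusuf holds 79% of Pellion, so Yusuf controls Pellion.
Juniper and Pellion together hold 33% + 39% = 72% of Vireo, so Yusuf controls Vireo.
Juniper holds 83% of Ardent, so Yusuf controls Ardent.
Juniper and Yusuf together hold 51% + 32% = 83% of Sable, so Yusuf controls Sable.
Yusuf and Pellion together hold 40% + 49% = 89% of Lumen, so Yusuf controls Lumen.
Ardent and Juniper together hold 54% + 40% = 94% of Windward, so Yusuf controls Windward.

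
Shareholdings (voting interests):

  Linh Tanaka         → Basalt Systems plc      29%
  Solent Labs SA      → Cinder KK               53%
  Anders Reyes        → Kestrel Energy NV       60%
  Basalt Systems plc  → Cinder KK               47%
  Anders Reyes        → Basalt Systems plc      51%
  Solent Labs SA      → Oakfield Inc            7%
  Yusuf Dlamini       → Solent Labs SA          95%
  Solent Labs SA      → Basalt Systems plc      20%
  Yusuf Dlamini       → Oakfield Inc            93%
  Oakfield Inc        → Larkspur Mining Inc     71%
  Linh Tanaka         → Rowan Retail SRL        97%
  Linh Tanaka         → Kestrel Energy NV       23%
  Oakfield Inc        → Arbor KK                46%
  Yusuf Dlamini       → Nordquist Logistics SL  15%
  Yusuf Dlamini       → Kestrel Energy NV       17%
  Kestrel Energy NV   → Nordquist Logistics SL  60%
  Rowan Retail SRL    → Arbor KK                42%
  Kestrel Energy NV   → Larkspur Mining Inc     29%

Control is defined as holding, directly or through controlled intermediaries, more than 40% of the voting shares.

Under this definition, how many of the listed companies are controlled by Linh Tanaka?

2

Linh holds 97% of Rowan, so Linh controls Rowan.
Rowan holds 42% of Arbor, so Linh controls Arbor.
No other company's threshold is met.
Linh controls 2 companies.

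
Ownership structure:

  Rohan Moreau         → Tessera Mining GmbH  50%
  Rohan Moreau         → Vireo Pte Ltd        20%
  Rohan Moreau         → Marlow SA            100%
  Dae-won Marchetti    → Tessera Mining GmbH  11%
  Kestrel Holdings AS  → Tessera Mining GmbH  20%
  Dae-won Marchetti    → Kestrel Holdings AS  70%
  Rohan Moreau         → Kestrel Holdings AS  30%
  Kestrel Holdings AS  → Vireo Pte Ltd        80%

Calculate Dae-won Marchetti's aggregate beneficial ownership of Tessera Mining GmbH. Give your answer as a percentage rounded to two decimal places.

25.00%

Dae-won reaches Tessera along 2 paths.
Via Kestrel: 70% × 20% = 14%.
Direct stake: 11% = 11%.
Total: 14% + 11% = 25%.
Rounded: 25.00%.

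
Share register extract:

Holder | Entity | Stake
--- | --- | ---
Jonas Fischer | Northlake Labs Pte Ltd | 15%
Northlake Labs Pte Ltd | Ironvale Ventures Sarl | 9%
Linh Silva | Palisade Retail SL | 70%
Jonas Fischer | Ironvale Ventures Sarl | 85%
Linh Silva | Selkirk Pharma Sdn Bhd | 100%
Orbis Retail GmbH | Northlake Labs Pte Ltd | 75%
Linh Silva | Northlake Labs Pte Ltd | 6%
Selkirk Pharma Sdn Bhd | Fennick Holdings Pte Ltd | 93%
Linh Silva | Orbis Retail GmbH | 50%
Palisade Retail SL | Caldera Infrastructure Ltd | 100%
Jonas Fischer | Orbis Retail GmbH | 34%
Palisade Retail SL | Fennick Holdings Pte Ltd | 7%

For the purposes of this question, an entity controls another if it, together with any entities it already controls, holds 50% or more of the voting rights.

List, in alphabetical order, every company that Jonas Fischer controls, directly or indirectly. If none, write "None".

Jonas holds 85% of Ironvale, so Jonas controls Ironvale.
No other company's threshold is met.

Ironvale Ventures Sarl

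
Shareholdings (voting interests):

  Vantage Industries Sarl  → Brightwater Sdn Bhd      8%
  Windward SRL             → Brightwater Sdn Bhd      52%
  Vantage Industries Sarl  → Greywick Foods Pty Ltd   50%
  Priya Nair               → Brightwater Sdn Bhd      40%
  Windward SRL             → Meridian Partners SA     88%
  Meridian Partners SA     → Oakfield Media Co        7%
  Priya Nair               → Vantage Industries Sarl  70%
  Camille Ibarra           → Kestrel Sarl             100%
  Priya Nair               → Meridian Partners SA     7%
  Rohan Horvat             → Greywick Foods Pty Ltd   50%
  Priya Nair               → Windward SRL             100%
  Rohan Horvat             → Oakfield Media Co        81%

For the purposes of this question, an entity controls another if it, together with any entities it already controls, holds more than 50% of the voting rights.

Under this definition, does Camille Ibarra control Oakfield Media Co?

Camille holds 100% of Kestrel, so Camille controls Kestrel.
Neither Camille nor any entity Camille controls holds any voting interest in Oakfield.
So Camille does not control Oakfield.

No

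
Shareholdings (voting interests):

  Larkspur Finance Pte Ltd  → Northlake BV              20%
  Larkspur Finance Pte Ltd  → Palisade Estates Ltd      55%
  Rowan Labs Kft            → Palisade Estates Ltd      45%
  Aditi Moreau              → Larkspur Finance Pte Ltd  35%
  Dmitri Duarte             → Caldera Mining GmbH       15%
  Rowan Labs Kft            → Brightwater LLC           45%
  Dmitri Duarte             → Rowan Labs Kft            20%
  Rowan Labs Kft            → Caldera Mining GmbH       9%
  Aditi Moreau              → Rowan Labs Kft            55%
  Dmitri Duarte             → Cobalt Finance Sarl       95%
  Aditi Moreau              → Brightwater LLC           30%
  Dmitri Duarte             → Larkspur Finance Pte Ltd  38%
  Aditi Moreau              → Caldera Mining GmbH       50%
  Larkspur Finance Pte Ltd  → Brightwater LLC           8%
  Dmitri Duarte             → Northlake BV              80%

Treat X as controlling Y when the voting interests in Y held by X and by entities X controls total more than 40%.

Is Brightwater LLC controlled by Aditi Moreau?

Aditi holds 55% of Rowan, so Aditi controls Rowan.
Aditi and Rowan together hold 30% + 45% = 75% of Brightwater, so Aditi controls Brightwater.

Yes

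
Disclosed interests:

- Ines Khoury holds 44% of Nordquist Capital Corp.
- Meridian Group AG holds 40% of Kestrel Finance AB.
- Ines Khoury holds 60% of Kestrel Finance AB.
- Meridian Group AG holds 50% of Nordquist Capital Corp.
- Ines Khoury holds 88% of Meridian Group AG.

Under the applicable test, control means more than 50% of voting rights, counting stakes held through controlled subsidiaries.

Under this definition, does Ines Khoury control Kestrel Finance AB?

Ines holds 88% of Meridian, so Ines controls Meridian.
Meridian and Ines together hold 40% + 60% = 100% of Kestrel, so Ines controls Kestrel.

Yes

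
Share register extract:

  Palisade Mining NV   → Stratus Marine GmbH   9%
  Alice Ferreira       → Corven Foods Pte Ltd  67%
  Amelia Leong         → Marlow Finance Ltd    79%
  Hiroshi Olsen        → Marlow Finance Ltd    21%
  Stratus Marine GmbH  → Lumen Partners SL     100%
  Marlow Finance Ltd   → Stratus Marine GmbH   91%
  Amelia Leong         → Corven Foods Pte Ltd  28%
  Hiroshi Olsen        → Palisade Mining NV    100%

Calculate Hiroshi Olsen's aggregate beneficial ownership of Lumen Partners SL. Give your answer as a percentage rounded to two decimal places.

Hiroshi reaches Lumen along 2 paths.
Via Marlow → Stratus: 21% × 91% × 100% = 19.11%.
Via Palisade → Stratus: 100% × 9% × 100% = 9%.
Total: 19.11% + 9% = 28.11%.

28.11%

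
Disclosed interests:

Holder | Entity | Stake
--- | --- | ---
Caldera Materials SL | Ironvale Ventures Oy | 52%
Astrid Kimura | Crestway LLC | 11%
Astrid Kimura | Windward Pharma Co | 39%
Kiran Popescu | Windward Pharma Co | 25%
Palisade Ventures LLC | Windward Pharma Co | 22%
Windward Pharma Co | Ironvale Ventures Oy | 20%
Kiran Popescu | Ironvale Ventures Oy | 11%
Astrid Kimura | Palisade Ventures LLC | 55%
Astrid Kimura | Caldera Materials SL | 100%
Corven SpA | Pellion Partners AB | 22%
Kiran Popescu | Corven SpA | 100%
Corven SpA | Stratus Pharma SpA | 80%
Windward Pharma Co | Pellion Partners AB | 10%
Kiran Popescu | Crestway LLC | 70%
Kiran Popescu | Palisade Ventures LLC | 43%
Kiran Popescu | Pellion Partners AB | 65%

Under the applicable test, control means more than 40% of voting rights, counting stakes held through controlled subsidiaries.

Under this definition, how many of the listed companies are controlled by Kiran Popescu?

Kiran holds 70% of Crestway, so Kiran controls Crestway.
Kiran holds 43% of Palisade, so Kiran controls Palisade.
Kiran and Palisade together hold 25% + 22% = 47% of Windward, so Kiran controls Windward.
Kiran holds 100% of Corven, so Kiran controls Corven.
Kiran and Corven and Windward together hold 65% + 22% + 10% = 97% of Pellion, so Kiran controls Pellion.
Corven holds 80% of Stratus, so Kiran controls Stratus.
No other company's threshold is met.
Kiran controls 6 companies.

6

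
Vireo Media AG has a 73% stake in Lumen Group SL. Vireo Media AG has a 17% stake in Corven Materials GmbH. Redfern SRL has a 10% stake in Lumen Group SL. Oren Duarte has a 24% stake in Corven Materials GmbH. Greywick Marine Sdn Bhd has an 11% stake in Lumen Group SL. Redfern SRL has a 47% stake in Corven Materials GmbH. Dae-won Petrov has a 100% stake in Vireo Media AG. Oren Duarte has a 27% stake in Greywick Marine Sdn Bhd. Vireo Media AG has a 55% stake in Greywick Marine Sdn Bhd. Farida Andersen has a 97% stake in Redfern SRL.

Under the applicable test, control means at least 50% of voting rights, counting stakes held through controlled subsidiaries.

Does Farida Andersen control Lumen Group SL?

No

Farida holds 97% of Redfern, so Farida controls Redfern.
In Lumen, Farida's side holds only 10%, not ≥ 50%.
So Farida does not control Lumen.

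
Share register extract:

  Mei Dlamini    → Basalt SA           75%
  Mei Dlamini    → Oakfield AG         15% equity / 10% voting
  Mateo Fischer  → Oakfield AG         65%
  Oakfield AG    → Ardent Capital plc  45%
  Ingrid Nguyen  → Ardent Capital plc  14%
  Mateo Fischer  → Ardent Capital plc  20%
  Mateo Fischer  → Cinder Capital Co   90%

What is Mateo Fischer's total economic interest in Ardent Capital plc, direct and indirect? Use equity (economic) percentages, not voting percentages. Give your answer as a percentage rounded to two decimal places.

49.25%

Mateo reaches Ardent along 2 paths.
Via Oakfield: 65% × 45% = 29.25%.
Direct stake: 20% = 20%.
Total: 29.25% + 20% = 49.25%.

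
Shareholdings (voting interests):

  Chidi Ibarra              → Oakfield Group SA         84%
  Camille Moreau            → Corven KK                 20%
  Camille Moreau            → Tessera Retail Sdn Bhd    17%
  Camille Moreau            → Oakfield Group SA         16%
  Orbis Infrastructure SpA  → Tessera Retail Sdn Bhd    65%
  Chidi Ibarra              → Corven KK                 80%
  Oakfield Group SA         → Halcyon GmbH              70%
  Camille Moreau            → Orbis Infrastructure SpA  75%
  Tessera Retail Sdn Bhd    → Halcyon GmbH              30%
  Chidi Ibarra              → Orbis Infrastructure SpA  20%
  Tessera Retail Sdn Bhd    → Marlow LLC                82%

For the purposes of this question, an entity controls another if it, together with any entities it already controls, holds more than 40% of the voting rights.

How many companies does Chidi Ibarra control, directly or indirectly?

3

Chidi holds 80% of Corven, so Chidi controls Corven.
Chidi holds 84% of Oakfield, so Chidi controls Oakfield.
Oakfield holds 70% of Halcyon, so Chidi controls Halcyon.
No other company's threshold is met.
Chidi controls 3 companies.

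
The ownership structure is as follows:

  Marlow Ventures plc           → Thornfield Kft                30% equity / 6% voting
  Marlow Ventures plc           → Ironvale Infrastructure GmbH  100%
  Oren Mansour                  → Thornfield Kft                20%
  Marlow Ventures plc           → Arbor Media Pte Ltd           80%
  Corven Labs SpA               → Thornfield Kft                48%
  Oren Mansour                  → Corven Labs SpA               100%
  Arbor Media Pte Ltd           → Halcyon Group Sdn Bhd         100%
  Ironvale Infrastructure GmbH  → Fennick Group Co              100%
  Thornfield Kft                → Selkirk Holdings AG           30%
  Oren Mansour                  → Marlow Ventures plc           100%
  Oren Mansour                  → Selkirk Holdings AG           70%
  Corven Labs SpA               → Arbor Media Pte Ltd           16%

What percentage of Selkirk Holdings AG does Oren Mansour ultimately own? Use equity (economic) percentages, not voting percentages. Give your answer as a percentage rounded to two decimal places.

99.40%

Oren reaches Selkirk along 4 paths.
Direct stake: 70% = 70%.
Via Thornfield: 20% × 30% = 6%.
Via Marlow → Thornfield: 100% × 30% × 30% = 9%.
Via Corven → Thornfield: 100% × 48% × 30% = 14.4%.
Total: 70% + 6% + 9% + 14.4% = 99.4%.
Rounded: 99.40%.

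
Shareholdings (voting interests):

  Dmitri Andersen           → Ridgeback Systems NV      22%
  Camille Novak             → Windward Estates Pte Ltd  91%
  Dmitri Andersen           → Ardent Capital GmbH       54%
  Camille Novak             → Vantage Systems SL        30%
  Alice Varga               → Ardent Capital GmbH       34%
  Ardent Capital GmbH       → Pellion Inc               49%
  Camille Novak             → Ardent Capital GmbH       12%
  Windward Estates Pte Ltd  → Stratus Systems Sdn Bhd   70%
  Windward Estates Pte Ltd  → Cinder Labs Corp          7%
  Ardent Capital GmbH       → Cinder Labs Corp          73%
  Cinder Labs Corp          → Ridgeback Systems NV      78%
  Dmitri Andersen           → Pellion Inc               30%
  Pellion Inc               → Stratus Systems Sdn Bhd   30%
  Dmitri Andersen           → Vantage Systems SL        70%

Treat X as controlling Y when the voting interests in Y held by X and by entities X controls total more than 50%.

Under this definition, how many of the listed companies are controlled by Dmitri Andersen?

Dmitri holds 54% of Ardent, so Dmitri controls Ardent.
Ardent and Dmitri together hold 49% + 30% = 79% of Pellion, so Dmitri controls Pellion.
Ardent holds 73% of Cinder, so Dmitri controls Cinder.
Dmitri holds 70% of Vantage, so Dmitri controls Vantage.
Cinder and Dmitri together hold 78% + 22% = 100% of Ridgeback, so Dmitri controls Ridgeback.
No other company's threshold is met.
Dmitri controls 5 companies.

5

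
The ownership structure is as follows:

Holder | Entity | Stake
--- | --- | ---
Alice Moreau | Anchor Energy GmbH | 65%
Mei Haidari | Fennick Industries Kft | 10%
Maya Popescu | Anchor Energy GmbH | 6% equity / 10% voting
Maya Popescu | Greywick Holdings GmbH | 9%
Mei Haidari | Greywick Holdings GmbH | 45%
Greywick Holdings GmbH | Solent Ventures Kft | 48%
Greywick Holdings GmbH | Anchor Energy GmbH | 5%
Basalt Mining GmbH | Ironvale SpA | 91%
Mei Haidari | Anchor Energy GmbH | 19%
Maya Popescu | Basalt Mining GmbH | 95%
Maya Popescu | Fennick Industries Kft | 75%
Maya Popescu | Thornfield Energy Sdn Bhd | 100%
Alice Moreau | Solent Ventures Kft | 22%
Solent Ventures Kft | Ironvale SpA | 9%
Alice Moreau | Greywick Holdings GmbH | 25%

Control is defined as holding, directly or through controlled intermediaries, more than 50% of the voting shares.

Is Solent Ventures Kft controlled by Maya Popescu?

Maya holds 75% of Fennick, so Maya controls Fennick.
Maya holds 95% of Basalt, so Maya controls Basalt.
Basalt holds 91% of Ironvale, so Maya controls Ironvale.
Maya holds 100% of Thornfield, so Maya controls Thornfield.
Neither Maya nor any entity Maya controls holds any voting interest in Solent.
So Maya does not control Solent.

No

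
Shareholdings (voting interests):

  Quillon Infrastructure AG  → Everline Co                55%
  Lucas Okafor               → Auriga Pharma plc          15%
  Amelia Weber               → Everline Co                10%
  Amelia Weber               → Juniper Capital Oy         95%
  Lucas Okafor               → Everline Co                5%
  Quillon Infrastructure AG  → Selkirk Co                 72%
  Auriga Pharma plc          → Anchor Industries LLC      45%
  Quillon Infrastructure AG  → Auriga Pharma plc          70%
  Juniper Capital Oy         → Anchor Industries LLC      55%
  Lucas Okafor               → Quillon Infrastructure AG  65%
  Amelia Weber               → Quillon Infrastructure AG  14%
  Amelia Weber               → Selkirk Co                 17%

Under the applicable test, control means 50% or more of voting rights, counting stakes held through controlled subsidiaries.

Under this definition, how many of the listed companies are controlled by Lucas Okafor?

4

Lucas holds 65% of Quillon, so Lucas controls Quillon.
Quillon and Lucas together hold 70% + 15% = 85% of Auriga, so Lucas controls Auriga.
Quillon and Lucas together hold 55% + 5% = 60% of Everline, so Lucas controls Everline.
Quillon holds 72% of Selkirk, so Lucas controls Selkirk.
No other company's threshold is met.
Lucas controls 4 companies.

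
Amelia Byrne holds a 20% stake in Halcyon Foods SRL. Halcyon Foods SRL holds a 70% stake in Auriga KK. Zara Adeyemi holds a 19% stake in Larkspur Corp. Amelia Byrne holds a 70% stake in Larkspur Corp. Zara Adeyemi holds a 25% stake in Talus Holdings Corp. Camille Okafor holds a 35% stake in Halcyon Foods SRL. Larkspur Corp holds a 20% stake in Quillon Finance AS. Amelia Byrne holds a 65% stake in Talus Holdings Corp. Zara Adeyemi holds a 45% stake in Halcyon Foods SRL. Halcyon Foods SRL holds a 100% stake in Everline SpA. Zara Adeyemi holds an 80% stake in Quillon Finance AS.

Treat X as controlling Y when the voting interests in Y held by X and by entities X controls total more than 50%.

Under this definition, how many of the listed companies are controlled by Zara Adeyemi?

Zara holds 80% of Quillon, so Zara controls Quillon.
No other company's threshold is met.
Zara controls 1 company.

1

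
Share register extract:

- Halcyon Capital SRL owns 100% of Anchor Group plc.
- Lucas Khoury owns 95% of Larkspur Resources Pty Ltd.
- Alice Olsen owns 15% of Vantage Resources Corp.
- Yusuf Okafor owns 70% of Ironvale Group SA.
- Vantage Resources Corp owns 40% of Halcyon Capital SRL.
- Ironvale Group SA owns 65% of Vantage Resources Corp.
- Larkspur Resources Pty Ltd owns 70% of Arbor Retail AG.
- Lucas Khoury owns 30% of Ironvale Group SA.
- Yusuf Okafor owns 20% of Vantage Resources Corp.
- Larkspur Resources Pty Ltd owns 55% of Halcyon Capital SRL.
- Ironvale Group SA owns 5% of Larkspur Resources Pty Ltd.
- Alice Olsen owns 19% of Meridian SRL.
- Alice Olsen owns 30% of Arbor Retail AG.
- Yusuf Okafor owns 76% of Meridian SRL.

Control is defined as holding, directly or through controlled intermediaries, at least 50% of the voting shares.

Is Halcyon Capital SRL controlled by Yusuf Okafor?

Yusuf holds 70% of Ironvale, so Yusuf controls Ironvale.
Yusuf and Ironvale together hold 20% + 65% = 85% of Vantage, so Yusuf controls Vantage.
Yusuf holds 76% of Meridian, so Yusuf controls Meridian.
In Halcyon, Yusuf's side holds only 40%, not ≥ 50%.
So Yusuf does not control Halcyon.

No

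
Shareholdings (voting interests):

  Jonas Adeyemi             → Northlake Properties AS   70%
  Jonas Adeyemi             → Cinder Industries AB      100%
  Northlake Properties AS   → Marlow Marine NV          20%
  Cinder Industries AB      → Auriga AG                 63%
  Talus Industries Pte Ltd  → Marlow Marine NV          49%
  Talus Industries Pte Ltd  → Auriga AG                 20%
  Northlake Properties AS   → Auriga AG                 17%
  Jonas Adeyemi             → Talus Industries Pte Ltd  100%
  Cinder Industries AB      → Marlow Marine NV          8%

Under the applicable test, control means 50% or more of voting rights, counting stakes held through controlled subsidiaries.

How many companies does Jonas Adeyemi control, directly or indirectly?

5

Jonas holds 100% of Cinder, so Jonas controls Cinder.
Jonas holds 70% of Northlake, so Jonas controls Northlake.
Jonas holds 100% of Talus, so Jonas controls Talus.
Cinder and Talus and Northlake together hold 63% + 20% + 17% = 100% of Auriga, so Jonas controls Auriga.
Cinder and Talus and Northlake together hold 8% + 49% + 20% = 77% of Marlow, so Jonas controls Marlow.
Jonas controls 5 companies.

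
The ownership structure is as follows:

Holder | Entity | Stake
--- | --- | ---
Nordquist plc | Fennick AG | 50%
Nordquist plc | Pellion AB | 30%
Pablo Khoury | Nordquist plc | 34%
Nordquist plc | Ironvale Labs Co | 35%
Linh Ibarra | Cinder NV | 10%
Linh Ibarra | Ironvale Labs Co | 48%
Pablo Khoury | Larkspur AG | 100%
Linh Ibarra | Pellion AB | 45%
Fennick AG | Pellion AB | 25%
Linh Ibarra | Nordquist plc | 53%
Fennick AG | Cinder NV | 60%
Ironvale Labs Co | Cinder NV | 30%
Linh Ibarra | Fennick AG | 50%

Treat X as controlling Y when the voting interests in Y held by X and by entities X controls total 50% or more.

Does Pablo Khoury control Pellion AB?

No

Pablo holds 100% of Larkspur, so Pablo controls Larkspur.
Neither Pablo nor any entity Pablo controls holds any voting interest in Pellion.
So Pablo does not control Pellion.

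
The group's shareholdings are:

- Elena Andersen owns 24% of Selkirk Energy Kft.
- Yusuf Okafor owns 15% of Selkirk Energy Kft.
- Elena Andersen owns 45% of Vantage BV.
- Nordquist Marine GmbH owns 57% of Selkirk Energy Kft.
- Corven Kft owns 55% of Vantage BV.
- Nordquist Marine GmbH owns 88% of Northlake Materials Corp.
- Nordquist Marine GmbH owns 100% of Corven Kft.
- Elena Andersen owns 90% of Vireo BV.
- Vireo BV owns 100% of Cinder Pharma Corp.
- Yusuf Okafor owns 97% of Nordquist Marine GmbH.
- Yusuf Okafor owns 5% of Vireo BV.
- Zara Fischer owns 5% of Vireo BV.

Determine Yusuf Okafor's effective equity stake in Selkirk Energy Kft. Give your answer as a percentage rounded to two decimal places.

Yusuf reaches Selkirk along 2 paths.
Direct stake: 15% = 15%.
Via Nordquist: 97% × 57% = 55.29%.
Total: 15% + 55.29% = 70.29%.

70.29%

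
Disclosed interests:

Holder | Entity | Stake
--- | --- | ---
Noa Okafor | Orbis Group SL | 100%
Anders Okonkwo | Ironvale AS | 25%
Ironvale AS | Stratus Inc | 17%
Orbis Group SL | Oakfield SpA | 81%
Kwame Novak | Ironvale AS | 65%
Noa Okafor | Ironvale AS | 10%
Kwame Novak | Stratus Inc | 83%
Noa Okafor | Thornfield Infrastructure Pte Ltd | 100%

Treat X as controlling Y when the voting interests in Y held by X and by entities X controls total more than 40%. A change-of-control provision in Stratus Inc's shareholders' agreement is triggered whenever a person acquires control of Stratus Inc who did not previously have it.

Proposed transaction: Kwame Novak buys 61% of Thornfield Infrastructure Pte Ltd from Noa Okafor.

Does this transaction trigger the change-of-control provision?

The purchase adds only to Kwame's holdings (Noa's stake shrinks), so Kwame is the only person who could newly come to control Stratus.
Kwame holds 65% of Ironvale, so Kwame controls Ironvale.
Ironvale and Kwame together hold 17% + 83% = 100% of Stratus, so Kwame controls Stratus.
So Kwame already controls Stratus before the transaction.
After the purchase, Kwame holds 61% of Thornfield directly, and Noa's stake falls to 39%.
Kwame controlled Stratus already, so this is not a new person acquiring control; every other person's position is unchanged or reduced.
No new person acquires control, so the clause is not triggered.

No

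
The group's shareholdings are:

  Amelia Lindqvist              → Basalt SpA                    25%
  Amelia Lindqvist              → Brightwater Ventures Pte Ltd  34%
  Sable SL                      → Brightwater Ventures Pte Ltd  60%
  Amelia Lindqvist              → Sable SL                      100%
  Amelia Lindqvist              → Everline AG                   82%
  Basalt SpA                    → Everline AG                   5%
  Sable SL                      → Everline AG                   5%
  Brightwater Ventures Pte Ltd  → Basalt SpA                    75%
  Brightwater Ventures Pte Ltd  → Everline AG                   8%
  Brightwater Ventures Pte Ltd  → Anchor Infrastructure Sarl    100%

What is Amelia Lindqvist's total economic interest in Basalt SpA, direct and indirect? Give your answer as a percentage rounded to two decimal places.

Amelia reaches Basalt along 3 paths.
Direct stake: 25% = 25%.
Via Sable → Brightwater: 100% × 60% × 75% = 45%.
Via Brightwater: 34% × 75% = 25.5%.
Total: 25% + 45% + 25.5% = 95.5%.
Rounded: 95.50%.

95.50%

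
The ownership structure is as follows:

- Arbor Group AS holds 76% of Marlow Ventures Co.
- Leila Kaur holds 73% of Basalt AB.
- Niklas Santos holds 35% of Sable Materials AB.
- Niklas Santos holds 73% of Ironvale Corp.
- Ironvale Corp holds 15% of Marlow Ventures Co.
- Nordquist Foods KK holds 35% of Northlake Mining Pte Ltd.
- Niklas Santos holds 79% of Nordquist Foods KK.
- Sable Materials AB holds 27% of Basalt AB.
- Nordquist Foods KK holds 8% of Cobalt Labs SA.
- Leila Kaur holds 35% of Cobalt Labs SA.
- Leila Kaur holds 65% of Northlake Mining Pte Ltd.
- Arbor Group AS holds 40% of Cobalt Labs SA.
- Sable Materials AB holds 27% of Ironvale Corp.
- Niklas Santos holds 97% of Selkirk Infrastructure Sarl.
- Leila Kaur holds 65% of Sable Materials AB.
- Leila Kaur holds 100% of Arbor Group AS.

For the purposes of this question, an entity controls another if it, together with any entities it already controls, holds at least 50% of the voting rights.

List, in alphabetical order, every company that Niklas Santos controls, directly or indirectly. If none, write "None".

Niklas holds 79% of Nordquist, so Niklas controls Nordquist.
Niklas holds 73% of Ironvale, so Niklas controls Ironvale.
Niklas holds 97% of Selkirk, so Niklas controls Selkirk.
No other company's threshold is met.

Ironvale Corp, Nordquist Foods KK, Selkirk Infrastructure Sarl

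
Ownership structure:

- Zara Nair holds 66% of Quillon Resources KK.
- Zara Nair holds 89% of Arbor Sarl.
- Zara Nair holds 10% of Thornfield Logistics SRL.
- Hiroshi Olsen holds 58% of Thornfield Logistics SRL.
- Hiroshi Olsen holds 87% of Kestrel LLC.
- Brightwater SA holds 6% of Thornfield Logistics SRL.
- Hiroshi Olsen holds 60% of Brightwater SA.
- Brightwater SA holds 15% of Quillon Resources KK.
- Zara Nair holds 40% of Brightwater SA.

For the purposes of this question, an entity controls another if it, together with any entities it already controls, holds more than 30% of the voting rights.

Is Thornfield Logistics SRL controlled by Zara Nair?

No

Zara holds 40% of Brightwater, so Zara controls Brightwater.
Brightwater and Zara together hold 15% + 66% = 81% of Quillon, so Zara controls Quillon.
Zara holds 89% of Arbor, so Zara controls Arbor.
In Thornfield, Zara's side holds only 6% + 10% = 16%, not > 30%.
So Zara does not control Thornfield.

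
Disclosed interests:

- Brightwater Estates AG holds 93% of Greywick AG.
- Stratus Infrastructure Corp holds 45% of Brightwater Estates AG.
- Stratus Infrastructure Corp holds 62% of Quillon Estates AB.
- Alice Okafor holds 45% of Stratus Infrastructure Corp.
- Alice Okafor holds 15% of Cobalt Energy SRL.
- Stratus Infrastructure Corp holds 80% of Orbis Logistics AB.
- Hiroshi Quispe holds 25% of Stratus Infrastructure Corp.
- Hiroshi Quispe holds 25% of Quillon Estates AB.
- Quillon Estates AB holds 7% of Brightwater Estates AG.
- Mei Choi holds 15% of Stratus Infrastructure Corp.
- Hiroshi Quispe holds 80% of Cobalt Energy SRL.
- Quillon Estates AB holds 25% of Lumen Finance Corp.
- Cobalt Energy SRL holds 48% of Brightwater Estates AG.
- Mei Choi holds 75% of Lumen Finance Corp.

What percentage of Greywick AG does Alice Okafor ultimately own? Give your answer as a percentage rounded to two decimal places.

Alice reaches Greywick along 3 paths.
Via Cobalt → Brightwater: 15% × 48% × 93% = 6.696%.
Via Stratus → Quillon → Brightwater: 45% × 62% × 7% × 93% = 1.81629%.
Via Stratus → Brightwater: 45% × 45% × 93% = 18.8325%.
Total: 6.696% + 1.81629% + 18.8325% = 27.34479%.
Rounded: 27.34%.

27.34%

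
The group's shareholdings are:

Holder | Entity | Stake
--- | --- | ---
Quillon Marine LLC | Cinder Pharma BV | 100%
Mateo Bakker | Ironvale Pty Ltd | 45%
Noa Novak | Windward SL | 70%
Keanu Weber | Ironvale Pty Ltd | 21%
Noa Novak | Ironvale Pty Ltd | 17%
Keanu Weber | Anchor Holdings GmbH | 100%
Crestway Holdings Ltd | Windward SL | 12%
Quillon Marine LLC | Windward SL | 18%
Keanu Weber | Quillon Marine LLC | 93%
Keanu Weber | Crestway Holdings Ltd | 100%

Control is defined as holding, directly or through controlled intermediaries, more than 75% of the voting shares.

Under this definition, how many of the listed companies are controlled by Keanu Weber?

4

Keanu holds 93% of Quillon, so Keanu controls Quillon.
Keanu holds 100% of Crestway, so Keanu controls Crestway.
Quillon holds 100% of Cinder, so Keanu controls Cinder.
Keanu holds 100% of Anchor, so Keanu controls Anchor.
No other company's threshold is met.
Keanu controls 4 companies.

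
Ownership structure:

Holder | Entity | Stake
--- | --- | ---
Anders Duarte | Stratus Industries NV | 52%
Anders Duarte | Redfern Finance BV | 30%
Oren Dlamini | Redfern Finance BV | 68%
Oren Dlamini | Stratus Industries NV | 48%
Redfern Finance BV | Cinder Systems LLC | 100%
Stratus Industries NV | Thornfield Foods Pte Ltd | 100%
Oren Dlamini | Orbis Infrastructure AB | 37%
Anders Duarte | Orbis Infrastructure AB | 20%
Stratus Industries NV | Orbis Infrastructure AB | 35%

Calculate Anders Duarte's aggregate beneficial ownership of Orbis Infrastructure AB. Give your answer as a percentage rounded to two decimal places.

38.20%

Anders reaches Orbis along 2 paths.
Direct stake: 20% = 20%.
Via Stratus: 52% × 35% = 18.2%.
Total: 20% + 18.2% = 38.2%.
Rounded: 38.20%.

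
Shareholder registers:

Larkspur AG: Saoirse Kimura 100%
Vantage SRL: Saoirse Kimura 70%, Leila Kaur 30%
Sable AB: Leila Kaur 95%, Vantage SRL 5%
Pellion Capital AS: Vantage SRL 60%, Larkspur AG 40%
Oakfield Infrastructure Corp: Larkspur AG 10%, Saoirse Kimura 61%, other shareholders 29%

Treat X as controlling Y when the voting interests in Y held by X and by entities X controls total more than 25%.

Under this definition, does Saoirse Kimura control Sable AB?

No

Saoirse holds 100% of Larkspur, so Saoirse controls Larkspur.
Saoirse holds 70% of Vantage, so Saoirse controls Vantage.
Vantage and Larkspur together hold 60% + 40% = 100% of Pellion, so Saoirse controls Pellion.
Larkspur and Saoirse together hold 10% + 61% = 71% of Oakfield, so Saoirse controls Oakfield.
In Sable, Saoirse's side holds only 5%, not > 25%.
So Saoirse does not control Sable.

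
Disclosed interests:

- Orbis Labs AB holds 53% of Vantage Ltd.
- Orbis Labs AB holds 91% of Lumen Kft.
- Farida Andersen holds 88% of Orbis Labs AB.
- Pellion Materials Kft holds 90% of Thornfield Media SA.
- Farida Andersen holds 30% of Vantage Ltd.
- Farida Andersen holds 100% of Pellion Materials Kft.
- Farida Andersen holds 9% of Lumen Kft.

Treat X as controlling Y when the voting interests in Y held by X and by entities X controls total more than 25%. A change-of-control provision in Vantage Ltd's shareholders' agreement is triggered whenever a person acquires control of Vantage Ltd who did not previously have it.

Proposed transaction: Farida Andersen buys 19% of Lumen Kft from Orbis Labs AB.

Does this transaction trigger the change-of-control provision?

No

The purchase adds only to Farida's holdings (Orbis's stake shrinks), so Farida is the only person who could newly come to control Vantage.
Farida holds 88% of Orbis, so Farida controls Orbis.
Farida and Orbis together hold 30% + 53% = 83% of Vantage, so Farida controls Vantage.
So Farida already controls Vantage before the transaction.
After the purchase, Farida's direct stake in Lumen rises to 9% + 19% = 28%, and Orbis's stake falls to 72%.
Farida controlled Vantage already, so this is not a new person acquiring control; every other person's position is unchanged or reduced.
No new person acquires control, so the clause is not triggered.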